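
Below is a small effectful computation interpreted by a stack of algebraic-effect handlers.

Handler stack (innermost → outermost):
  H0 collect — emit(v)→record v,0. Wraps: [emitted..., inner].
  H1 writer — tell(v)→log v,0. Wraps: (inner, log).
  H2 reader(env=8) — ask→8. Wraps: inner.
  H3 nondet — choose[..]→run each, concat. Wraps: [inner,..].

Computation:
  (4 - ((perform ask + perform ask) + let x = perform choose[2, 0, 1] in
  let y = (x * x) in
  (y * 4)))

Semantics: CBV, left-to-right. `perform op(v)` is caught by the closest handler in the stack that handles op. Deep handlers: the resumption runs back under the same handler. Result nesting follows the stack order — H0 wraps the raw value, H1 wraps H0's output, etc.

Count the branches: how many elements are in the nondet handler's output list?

Answer: 3

Evaluation trace:
ask @ H2 ⇒ 8
ask @ H2 ⇒ 8
choose[2, 0, 1] @ H3
  branch[0] choose=2:
    H0 returns [-28]
    H1 returns ([-28], ())
    H2 returns ([-28], ())
    H3 returns [([-28], ())]
  branch[1] choose=0:
    H0 returns [-12]
    H1 returns ([-12], ())
    H2 returns ([-12], ())
    H3 returns [([-12], ())]
  branch[2] choose=1:
    H0 returns [-16]
    H1 returns ([-16], ())
    H2 returns ([-16], ())
    H3 returns [([-16], ())]
= [([-28], ()), ([-12], ()), ([-16], ())]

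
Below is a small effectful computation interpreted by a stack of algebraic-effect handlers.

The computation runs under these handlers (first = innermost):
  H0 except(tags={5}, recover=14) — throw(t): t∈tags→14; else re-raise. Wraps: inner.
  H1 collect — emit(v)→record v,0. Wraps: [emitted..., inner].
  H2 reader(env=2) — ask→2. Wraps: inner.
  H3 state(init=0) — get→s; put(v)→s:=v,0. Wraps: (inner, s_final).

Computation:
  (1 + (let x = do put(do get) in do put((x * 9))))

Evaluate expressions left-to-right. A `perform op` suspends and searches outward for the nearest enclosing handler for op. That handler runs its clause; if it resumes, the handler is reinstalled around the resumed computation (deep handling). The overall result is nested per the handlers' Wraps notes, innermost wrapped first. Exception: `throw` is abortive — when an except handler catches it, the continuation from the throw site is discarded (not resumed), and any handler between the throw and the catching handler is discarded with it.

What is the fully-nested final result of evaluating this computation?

Step-by-step:
get @ H3 ⇒ 0
put(0) @ H3 ⇒ s:=0
put(0) @ H3 ⇒ s:=0
H0 returns 1
H1 returns [1]
H2 returns [1]
H3 returns ([1], 0)
= ([1], 0)

Answer: ([1], 0)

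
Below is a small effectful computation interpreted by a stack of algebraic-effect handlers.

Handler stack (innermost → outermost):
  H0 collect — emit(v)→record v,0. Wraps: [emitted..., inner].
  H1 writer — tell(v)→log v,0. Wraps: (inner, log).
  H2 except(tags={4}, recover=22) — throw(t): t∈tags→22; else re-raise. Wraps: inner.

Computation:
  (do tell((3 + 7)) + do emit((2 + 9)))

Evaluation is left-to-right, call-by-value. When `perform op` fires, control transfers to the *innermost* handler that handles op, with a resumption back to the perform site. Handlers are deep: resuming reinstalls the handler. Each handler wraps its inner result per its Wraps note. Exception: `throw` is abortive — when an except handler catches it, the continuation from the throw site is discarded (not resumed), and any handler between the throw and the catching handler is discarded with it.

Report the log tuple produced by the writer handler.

Answer: (10)

Step-by-step:
tell(10) @ H1 ⇒ log+=10
emit(11) @ H0 ⇒ out+=11
H0 returns [11, 0]
H1 returns ([11, 0], (10))
H2 returns ([11, 0], (10))
= ([11, 0], (10))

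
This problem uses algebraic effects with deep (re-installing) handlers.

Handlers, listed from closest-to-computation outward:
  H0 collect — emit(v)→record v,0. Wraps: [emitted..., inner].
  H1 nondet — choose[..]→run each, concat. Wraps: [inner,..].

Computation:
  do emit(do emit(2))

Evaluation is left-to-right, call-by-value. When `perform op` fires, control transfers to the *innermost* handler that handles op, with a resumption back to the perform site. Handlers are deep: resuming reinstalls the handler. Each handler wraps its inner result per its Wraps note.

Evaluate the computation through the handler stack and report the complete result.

Evaluation trace:
emit(2) @ H0 ⇒ out+=2
emit(0) @ H0 ⇒ out+=0
H0 returns [2, 0, 0]
H1 returns [[2, 0, 0]]
= [[2, 0, 0]]

Answer: [[2, 0, 0]]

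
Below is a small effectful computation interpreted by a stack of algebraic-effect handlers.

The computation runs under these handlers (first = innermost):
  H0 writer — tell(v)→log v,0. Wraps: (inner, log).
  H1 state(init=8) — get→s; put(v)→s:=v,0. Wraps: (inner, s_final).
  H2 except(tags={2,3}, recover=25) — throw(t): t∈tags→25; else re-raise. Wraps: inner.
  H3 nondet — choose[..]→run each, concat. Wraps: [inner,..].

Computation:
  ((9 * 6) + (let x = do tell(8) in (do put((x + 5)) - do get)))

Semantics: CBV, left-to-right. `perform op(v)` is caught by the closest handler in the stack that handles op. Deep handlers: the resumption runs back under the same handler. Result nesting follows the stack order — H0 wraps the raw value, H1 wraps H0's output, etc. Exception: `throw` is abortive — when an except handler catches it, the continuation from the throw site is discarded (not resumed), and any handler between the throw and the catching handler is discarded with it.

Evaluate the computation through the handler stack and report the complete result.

Working:
tell(8) @ H0 ⇒ log+=8
put(5) @ H1 ⇒ s:=5
get @ H1 ⇒ 5
H0 returns (49, (8))
H1 returns ((49, (8)), 5)
H2 returns ((49, (8)), 5)
H3 returns [((49, (8)), 5)]
= [((49, (8)), 5)]

Answer: [((49, (8)), 5)]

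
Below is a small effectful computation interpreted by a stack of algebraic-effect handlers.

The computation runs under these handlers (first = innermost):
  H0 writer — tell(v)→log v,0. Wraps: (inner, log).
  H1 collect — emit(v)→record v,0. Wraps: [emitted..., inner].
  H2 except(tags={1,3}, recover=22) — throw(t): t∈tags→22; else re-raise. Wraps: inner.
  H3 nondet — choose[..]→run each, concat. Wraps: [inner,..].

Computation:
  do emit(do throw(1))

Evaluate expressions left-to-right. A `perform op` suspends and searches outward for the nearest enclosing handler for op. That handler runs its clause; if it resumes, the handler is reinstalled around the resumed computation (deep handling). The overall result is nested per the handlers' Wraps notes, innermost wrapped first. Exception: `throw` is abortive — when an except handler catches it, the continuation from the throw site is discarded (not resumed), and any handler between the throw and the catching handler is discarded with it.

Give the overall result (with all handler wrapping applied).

Answer: [22]

Evaluation trace:
throw(1) @ H2 caught ⇒ 22
H3 returns [22]
= [22]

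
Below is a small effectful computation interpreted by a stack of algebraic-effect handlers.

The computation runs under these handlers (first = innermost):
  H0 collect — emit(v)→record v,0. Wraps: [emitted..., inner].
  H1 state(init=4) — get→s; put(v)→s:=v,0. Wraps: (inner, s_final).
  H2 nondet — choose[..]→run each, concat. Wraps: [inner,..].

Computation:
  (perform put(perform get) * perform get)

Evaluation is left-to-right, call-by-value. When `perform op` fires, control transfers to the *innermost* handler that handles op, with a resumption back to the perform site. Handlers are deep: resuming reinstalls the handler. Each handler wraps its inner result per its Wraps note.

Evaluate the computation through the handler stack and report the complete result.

Answer: [([0], 4)]

Step-by-step:
get @ H1 ⇒ 4
put(4) @ H1 ⇒ s:=4
get @ H1 ⇒ 4
H0 returns [0]
H1 returns ([0], 4)
H2 returns [([0], 4)]
= [([0], 4)]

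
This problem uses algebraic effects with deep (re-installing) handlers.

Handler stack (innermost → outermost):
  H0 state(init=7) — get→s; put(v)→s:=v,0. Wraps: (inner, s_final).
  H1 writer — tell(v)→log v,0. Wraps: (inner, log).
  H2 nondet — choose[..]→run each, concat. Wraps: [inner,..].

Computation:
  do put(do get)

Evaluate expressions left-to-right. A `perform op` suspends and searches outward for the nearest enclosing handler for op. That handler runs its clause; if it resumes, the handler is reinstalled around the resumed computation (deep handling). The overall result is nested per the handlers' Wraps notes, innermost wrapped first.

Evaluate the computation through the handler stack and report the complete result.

Working:
get @ H0 ⇒ 7
put(7) @ H0 ⇒ s:=7
H0 returns (0, 7)
H1 returns ((0, 7), ())
H2 returns [((0, 7), ())]
= [((0, 7), ())]

Answer: [((0, 7), ())]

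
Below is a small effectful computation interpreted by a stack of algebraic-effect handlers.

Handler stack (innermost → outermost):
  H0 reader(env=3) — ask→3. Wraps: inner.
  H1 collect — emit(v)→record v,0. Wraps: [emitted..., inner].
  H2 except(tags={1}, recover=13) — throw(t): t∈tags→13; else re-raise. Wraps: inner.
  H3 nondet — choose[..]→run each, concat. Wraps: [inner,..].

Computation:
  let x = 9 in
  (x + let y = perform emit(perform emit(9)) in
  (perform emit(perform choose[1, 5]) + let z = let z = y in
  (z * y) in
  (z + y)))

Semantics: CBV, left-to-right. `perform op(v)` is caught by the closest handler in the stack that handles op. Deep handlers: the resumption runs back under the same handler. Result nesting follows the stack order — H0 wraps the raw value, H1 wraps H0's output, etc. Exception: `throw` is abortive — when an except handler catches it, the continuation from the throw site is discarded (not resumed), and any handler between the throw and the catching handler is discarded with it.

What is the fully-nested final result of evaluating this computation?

Evaluation trace:
emit(9) @ H1 ⇒ out+=9
emit(0) @ H1 ⇒ out+=0
choose[1, 5] @ H3
  branch[0] choose=1:
    emit(1) @ H1 ⇒ out+=1
    H0 returns 9
    H1 returns [9, 0, 1, 9]
    H2 returns [9, 0, 1, 9]
    H3 returns [[9, 0, 1, 9]]
  branch[1] choose=5:
    emit(5) @ H1 ⇒ out+=5
    H0 returns 9
    H1 returns [9, 0, 5, 9]
    H2 returns [9, 0, 5, 9]
    H3 returns [[9, 0, 5, 9]]
= [[9, 0, 1, 9], [9, 0, 5, 9]]

Answer: [[9, 0, 1, 9], [9, 0, 5, 9]]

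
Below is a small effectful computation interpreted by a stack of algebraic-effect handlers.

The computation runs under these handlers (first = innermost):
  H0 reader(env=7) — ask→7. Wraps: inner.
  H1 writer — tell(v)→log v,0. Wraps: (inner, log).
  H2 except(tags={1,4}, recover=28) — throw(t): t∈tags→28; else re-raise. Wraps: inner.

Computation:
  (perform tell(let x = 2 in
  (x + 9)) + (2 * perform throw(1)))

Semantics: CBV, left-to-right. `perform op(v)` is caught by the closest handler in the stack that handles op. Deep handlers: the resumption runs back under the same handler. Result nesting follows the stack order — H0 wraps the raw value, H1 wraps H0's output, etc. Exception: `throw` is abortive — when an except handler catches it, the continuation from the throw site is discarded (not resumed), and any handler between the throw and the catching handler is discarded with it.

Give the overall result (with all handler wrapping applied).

Step-by-step:
tell(11) @ H1 ⇒ log+=11
throw(1) @ H2 caught ⇒ 28
= 28

Answer: 28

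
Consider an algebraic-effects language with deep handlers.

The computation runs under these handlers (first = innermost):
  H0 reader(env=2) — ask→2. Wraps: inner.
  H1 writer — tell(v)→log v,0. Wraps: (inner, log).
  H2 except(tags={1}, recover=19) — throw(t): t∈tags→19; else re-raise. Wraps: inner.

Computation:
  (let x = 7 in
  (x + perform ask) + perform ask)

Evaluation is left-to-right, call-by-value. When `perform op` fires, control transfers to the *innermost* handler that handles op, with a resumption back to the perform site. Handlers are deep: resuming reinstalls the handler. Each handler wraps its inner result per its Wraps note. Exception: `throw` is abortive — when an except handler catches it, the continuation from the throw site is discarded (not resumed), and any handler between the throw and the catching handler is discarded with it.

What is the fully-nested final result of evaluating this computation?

Step-by-step:
ask @ H0 ⇒ 2
ask @ H0 ⇒ 2
H0 returns 11
H1 returns (11, ())
H2 returns (11, ())
= (11, ())

Answer: (11, ())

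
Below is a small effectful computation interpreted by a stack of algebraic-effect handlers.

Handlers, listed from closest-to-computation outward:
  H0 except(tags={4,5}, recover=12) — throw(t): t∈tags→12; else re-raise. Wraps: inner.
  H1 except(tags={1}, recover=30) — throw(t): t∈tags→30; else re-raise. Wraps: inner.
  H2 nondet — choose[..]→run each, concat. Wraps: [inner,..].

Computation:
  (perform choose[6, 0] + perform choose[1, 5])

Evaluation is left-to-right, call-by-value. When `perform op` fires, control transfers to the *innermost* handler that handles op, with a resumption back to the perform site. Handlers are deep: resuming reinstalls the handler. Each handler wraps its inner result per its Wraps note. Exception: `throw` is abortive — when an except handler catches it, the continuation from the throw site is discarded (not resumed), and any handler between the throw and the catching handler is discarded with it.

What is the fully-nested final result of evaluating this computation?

Answer: [7, 11, 1, 5]

Working:
choose[6, 0] @ H2
  branch[0] choose=6:
    choose[1, 5] @ H2
      branch[0] choose=1:
        H0 returns 7
        H1 returns 7
        H2 returns [7]
      branch[1] choose=5:
        H0 returns 11
        H1 returns 11
        H2 returns [11]
  branch[1] choose=0:
    choose[1, 5] @ H2
      branch[0] choose=1:
        H0 returns 1
        H1 returns 1
        H2 returns [1]
      branch[1] choose=5:
        H0 returns 5
        H1 returns 5
        H2 returns [5]
= [7, 11, 1, 5]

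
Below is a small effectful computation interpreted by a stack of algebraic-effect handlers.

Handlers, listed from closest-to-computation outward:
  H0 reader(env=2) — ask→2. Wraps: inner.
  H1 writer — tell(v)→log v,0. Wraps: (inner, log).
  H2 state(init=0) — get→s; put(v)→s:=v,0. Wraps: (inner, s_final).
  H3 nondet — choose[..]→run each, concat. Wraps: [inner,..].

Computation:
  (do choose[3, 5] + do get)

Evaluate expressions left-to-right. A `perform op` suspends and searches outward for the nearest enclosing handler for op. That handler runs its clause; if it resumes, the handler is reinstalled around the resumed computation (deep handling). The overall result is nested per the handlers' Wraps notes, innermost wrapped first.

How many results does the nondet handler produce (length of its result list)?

Evaluation trace:
choose[3, 5] @ H3
  branch[0] choose=3:
    get @ H2 ⇒ 0
    H0 returns 3
    H1 returns (3, ())
    H2 returns ((3, ()), 0)
    H3 returns [((3, ()), 0)]
  branch[1] choose=5:
    get @ H2 ⇒ 0
    H0 returns 5
    H1 returns (5, ())
    H2 returns ((5, ()), 0)
    H3 returns [((5, ()), 0)]
= [((3, ()), 0), ((5, ()), 0)]

Answer: 2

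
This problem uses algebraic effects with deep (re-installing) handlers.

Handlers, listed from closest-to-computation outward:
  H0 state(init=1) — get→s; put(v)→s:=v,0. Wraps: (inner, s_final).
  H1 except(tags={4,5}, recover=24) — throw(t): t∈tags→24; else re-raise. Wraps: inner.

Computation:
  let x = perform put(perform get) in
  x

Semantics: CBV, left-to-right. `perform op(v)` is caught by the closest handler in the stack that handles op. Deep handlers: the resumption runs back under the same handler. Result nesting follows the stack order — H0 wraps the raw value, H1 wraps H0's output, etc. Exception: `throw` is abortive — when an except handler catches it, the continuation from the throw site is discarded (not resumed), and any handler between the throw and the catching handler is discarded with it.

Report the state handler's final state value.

Step-by-step:
get @ H0 ⇒ 1
put(1) @ H0 ⇒ s:=1
H0 returns (0, 1)
H1 returns (0, 1)
= (0, 1)

Answer: 1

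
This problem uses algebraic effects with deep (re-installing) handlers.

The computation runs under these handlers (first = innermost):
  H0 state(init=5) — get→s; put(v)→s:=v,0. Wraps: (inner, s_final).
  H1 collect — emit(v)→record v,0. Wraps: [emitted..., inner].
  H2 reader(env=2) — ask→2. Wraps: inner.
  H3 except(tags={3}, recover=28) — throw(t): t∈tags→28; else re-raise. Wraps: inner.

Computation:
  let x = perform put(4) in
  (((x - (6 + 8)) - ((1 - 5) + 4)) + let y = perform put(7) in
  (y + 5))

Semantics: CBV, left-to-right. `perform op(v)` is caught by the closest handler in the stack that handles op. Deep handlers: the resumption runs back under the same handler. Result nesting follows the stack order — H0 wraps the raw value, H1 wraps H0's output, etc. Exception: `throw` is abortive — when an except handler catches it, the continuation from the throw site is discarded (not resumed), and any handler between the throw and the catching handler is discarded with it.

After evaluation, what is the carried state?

Working:
put(4) @ H0 ⇒ s:=4
put(7) @ H0 ⇒ s:=7
H0 returns (-9, 7)
H1 returns [(-9, 7)]
H2 returns [(-9, 7)]
H3 returns [(-9, 7)]
= [(-9, 7)]

Answer: 7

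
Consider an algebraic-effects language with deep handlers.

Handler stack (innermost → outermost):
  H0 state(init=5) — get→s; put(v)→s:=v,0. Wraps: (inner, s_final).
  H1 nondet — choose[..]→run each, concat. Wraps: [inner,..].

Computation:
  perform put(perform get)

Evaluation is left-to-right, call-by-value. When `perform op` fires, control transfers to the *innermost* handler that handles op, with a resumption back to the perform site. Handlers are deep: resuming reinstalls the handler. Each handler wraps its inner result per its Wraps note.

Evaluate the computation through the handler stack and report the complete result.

Answer: [(0, 5)]

Step-by-step:
get @ H0 ⇒ 5
put(5) @ H0 ⇒ s:=5
H0 returns (0, 5)
H1 returns [(0, 5)]
= [(0, 5)]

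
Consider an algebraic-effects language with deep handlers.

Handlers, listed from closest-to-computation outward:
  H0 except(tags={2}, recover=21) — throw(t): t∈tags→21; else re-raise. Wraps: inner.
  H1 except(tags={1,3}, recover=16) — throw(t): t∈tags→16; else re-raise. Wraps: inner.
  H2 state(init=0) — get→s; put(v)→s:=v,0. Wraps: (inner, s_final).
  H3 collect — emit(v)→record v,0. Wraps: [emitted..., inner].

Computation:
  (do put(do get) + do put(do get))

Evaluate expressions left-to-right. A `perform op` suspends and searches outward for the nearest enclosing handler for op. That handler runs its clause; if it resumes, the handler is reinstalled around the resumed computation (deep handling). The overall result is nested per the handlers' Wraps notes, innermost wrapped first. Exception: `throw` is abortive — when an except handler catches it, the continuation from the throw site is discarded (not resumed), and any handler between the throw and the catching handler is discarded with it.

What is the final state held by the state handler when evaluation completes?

Working:
get @ H2 ⇒ 0
put(0) @ H2 ⇒ s:=0
get @ H2 ⇒ 0
put(0) @ H2 ⇒ s:=0
H0 returns 0
H1 returns 0
H2 returns (0, 0)
H3 returns [(0, 0)]
= [(0, 0)]

Answer: 0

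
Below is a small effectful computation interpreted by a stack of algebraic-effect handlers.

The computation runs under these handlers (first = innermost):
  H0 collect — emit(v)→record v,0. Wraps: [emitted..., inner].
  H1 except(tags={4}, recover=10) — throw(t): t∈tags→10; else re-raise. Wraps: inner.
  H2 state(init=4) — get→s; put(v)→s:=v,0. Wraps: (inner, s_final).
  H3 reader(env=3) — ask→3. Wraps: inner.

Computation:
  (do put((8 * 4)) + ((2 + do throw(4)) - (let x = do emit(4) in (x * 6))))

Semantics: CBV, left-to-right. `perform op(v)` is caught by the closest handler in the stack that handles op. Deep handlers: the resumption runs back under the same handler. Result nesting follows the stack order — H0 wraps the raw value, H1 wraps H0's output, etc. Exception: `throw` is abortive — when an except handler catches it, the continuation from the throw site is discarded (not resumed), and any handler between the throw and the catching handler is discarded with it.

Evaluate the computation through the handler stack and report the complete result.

Answer: (10, 32)

Evaluation trace:
put(32) @ H2 ⇒ s:=32
throw(4) @ H1 caught ⇒ 10
H2 returns (10, 32)
H3 returns (10, 32)
= (10, 32)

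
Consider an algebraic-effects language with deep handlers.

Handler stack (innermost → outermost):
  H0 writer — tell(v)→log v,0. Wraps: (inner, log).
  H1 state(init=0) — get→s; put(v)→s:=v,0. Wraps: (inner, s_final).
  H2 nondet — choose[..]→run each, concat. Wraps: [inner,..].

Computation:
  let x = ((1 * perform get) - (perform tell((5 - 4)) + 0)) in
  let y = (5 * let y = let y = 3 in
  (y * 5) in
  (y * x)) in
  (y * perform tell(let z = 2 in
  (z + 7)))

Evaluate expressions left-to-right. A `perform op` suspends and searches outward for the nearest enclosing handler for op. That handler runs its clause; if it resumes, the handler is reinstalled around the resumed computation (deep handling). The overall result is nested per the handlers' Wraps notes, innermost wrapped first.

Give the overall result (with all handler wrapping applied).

Working:
get @ H1 ⇒ 0
tell(1) @ H0 ⇒ log+=1
tell(9) @ H0 ⇒ log+=9
H0 returns (0, (1, 9))
H1 returns ((0, (1, 9)), 0)
H2 returns [((0, (1, 9)), 0)]
= [((0, (1, 9)), 0)]

Answer: [((0, (1, 9)), 0)]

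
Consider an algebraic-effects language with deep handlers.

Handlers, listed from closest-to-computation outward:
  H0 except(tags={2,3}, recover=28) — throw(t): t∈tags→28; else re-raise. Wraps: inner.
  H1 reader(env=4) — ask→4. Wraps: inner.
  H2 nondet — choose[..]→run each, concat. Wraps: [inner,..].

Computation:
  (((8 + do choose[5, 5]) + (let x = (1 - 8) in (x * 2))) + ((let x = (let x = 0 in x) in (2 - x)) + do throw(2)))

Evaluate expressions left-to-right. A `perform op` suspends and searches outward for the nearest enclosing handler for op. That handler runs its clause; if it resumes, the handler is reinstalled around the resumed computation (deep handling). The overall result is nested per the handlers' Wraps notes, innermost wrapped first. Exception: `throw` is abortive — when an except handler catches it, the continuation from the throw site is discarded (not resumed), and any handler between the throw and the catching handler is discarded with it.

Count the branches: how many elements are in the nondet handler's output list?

Evaluation trace:
choose[5, 5] @ H2
  branch[0] choose=5:
    throw(2) @ H0 caught ⇒ 28
    H1 returns 28
    H2 returns [28]
  branch[1] choose=5:
    throw(2) @ H0 caught ⇒ 28
    H1 returns 28
    H2 returns [28]
= [28, 28]

Answer: 2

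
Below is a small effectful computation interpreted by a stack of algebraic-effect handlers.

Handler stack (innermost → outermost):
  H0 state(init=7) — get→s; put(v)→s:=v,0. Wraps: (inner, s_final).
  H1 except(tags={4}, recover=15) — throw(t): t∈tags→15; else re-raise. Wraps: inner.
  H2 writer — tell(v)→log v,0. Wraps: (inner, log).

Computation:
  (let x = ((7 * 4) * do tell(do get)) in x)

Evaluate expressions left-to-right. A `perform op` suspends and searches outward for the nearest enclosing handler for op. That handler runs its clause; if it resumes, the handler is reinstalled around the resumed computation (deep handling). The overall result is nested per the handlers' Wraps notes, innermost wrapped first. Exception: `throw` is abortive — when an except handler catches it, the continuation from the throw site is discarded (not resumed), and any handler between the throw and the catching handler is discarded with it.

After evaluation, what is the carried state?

Step-by-step:
get @ H0 ⇒ 7
tell(7) @ H2 ⇒ log+=7
H0 returns (0, 7)
H1 returns (0, 7)
H2 returns ((0, 7), (7))
= ((0, 7), (7))

Answer: 7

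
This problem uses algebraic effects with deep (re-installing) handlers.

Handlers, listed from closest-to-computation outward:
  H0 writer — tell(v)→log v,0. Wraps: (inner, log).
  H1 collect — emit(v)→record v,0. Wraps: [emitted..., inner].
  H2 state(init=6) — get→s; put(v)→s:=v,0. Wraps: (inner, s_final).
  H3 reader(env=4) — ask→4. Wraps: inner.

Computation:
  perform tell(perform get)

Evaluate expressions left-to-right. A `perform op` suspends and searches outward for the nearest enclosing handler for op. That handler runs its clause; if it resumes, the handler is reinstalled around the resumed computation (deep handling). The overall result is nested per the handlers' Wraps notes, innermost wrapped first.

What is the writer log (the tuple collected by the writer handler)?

Step-by-step:
get @ H2 ⇒ 6
tell(6) @ H0 ⇒ log+=6
H0 returns (0, (6))
H1 returns [(0, (6))]
H2 returns ([(0, (6))], 6)
H3 returns ([(0, (6))], 6)
= ([(0, (6))], 6)

Answer: (6)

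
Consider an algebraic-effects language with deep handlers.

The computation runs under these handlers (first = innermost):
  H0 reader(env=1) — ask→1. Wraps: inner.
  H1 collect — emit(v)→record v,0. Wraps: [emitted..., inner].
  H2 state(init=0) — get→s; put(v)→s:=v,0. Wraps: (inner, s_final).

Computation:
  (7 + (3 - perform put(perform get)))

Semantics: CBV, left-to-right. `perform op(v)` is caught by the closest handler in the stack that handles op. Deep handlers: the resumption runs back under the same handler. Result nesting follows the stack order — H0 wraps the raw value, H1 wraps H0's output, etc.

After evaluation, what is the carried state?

Answer: 0

Working:
get @ H2 ⇒ 0
put(0) @ H2 ⇒ s:=0
H0 returns 10
H1 returns [10]
H2 returns ([10], 0)
= ([10], 0)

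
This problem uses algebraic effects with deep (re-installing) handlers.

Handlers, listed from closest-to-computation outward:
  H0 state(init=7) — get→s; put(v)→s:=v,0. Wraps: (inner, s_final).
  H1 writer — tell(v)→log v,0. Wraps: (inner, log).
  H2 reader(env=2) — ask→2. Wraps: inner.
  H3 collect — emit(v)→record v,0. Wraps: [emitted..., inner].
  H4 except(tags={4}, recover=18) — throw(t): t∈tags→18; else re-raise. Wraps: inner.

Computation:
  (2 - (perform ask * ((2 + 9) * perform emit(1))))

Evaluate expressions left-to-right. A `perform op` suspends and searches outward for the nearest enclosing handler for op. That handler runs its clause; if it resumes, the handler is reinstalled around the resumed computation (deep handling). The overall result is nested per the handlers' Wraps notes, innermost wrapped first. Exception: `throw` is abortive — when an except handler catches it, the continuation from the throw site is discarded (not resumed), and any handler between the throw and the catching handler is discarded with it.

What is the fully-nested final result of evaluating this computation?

Answer: [1, ((2, 7), ())]

Step-by-step:
ask @ H2 ⇒ 2
emit(1) @ H3 ⇒ out+=1
H0 returns (2, 7)
H1 returns ((2, 7), ())
H2 returns ((2, 7), ())
H3 returns [1, ((2, 7), ())]
H4 returns [1, ((2, 7), ())]
= [1, ((2, 7), ())]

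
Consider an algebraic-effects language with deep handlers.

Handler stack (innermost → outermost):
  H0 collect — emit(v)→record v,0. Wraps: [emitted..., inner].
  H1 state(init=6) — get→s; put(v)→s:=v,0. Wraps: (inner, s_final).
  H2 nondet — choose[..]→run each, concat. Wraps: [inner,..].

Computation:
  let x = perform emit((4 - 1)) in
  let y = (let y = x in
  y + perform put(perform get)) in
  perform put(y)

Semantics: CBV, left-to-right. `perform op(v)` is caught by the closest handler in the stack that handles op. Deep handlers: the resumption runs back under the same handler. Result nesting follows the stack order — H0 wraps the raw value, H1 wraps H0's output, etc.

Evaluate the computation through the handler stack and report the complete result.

Answer: [([3, 0], 0)]

Working:
emit(3) @ H0 ⇒ out+=3
get @ H1 ⇒ 6
put(6) @ H1 ⇒ s:=6
put(0) @ H1 ⇒ s:=0
H0 returns [3, 0]
H1 returns ([3, 0], 0)
H2 returns [([3, 0], 0)]
= [([3, 0], 0)]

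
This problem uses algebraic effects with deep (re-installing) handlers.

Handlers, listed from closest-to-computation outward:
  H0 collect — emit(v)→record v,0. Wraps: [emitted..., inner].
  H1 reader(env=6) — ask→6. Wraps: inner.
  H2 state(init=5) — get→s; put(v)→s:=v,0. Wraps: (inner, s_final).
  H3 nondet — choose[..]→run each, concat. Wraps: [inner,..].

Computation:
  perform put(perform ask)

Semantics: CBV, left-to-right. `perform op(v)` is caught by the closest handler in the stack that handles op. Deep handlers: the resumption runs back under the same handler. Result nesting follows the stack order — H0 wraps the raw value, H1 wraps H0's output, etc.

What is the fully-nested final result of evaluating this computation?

Answer: [([0], 6)]

Step-by-step:
ask @ H1 ⇒ 6
put(6) @ H2 ⇒ s:=6
H0 returns [0]
H1 returns [0]
H2 returns ([0], 6)
H3 returns [([0], 6)]
= [([0], 6)]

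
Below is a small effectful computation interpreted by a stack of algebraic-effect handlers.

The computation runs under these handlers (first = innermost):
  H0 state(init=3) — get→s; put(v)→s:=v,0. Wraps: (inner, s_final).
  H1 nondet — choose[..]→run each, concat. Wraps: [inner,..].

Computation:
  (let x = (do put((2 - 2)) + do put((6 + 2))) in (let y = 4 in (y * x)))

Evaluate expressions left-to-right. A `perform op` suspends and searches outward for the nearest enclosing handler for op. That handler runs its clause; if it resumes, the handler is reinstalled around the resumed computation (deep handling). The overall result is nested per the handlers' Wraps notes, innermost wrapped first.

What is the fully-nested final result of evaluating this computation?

Answer: [(0, 8)]

Evaluation trace:
put(0) @ H0 ⇒ s:=0
put(8) @ H0 ⇒ s:=8
H0 returns (0, 8)
H1 returns [(0, 8)]
= [(0, 8)]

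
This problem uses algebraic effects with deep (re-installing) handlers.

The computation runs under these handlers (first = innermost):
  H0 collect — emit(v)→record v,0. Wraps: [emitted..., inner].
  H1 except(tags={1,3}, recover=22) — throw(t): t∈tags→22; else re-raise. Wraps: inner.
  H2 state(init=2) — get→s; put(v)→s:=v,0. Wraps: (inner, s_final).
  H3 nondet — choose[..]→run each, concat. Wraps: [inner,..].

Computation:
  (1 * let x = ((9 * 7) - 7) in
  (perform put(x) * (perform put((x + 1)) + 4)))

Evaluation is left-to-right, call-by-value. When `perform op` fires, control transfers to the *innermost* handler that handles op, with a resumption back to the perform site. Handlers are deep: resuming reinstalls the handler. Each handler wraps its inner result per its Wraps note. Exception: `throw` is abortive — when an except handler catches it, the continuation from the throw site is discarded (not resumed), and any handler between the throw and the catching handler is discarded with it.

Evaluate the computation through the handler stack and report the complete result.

Working:
put(56) @ H2 ⇒ s:=56
put(57) @ H2 ⇒ s:=57
H0 returns [0]
H1 returns [0]
H2 returns ([0], 57)
H3 returns [([0], 57)]
= [([0], 57)]

Answer: [([0], 57)]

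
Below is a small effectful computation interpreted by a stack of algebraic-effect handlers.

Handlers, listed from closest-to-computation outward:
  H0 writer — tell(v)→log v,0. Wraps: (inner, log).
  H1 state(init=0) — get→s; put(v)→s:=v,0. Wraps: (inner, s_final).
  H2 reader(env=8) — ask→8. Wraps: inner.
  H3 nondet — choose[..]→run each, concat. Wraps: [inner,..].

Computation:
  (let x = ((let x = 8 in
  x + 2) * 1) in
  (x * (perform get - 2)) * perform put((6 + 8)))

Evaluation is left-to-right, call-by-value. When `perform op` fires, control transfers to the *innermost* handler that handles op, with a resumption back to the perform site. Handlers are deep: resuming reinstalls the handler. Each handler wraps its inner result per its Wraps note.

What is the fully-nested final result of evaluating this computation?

Answer: [((0, ()), 14)]

Evaluation trace:
get @ H1 ⇒ 0
put(14) @ H1 ⇒ s:=14
H0 returns (0, ())
H1 returns ((0, ()), 14)
H2 returns ((0, ()), 14)
H3 returns [((0, ()), 14)]
= [((0, ()), 14)]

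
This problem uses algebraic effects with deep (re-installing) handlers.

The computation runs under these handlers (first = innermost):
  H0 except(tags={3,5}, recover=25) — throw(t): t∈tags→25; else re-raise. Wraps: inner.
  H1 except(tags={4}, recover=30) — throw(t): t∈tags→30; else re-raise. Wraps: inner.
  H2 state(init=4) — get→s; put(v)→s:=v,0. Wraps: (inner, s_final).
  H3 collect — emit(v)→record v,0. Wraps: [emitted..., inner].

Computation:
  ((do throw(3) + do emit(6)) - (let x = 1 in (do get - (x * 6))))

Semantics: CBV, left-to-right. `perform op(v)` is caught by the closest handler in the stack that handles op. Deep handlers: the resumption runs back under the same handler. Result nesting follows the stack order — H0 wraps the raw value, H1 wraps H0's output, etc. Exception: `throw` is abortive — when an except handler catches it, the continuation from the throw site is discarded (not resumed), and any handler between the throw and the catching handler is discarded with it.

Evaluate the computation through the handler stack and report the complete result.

Working:
throw(3) @ H0 caught ⇒ 25
H1 returns 25
H2 returns (25, 4)
H3 returns [(25, 4)]
= [(25, 4)]

Answer: [(25, 4)]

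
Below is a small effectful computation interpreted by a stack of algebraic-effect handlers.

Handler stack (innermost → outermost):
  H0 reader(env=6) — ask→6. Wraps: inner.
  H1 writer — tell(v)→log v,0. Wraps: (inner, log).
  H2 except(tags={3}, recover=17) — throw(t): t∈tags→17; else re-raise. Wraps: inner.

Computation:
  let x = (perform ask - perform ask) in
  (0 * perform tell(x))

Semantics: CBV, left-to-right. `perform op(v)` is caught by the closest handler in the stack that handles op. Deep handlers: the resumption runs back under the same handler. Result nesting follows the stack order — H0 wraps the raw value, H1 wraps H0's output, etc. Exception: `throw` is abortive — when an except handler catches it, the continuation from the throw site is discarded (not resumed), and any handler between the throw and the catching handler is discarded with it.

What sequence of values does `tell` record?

Answer: (0)

Evaluation trace:
ask @ H0 ⇒ 6
ask @ H0 ⇒ 6
tell(0) @ H1 ⇒ log+=0
H0 returns 0
H1 returns (0, (0))
H2 returns (0, (0))
= (0, (0))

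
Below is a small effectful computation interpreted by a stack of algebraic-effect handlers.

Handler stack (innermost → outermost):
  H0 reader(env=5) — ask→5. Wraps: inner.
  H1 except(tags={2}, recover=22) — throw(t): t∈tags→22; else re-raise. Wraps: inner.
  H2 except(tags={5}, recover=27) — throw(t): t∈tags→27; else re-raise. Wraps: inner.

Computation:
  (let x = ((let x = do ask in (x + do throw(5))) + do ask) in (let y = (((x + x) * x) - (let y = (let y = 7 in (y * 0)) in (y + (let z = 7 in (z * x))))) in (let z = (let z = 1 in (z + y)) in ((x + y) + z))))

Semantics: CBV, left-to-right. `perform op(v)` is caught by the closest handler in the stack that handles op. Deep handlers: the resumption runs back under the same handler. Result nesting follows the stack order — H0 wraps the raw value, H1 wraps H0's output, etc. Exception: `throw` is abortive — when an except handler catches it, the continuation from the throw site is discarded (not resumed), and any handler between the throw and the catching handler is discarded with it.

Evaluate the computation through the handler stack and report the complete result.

Answer: 27

Evaluation trace:
ask @ H0 ⇒ 5
throw(5) @ H1 re-raised
throw(5) @ H2 caught ⇒ 27
= 27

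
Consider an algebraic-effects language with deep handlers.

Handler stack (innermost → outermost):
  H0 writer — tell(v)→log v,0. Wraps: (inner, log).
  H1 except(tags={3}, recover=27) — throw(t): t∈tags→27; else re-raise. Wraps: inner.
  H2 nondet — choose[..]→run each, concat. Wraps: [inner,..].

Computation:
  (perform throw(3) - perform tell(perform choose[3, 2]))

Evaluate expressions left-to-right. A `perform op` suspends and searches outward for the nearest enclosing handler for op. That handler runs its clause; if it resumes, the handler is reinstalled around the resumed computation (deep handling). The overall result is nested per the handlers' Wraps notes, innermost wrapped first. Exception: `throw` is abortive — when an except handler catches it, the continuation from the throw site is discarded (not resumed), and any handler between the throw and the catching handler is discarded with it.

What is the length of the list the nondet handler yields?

Working:
throw(3) @ H1 caught ⇒ 27
H2 returns [27]
= [27]

Answer: 1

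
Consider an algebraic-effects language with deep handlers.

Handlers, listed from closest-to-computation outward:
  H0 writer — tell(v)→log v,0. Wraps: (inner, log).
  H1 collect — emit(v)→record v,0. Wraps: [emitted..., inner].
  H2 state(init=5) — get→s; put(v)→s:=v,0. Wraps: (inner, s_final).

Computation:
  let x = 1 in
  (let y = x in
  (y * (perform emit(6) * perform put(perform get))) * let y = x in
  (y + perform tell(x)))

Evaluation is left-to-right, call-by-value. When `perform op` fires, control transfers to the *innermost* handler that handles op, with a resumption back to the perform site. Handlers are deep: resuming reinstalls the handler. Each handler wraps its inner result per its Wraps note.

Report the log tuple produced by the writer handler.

Evaluation trace:
emit(6) @ H1 ⇒ out+=6
get @ H2 ⇒ 5
put(5) @ H2 ⇒ s:=5
tell(1) @ H0 ⇒ log+=1
H0 returns (0, (1))
H1 returns [6, (0, (1))]
H2 returns ([6, (0, (1))], 5)
= ([6, (0, (1))], 5)

Answer: (1)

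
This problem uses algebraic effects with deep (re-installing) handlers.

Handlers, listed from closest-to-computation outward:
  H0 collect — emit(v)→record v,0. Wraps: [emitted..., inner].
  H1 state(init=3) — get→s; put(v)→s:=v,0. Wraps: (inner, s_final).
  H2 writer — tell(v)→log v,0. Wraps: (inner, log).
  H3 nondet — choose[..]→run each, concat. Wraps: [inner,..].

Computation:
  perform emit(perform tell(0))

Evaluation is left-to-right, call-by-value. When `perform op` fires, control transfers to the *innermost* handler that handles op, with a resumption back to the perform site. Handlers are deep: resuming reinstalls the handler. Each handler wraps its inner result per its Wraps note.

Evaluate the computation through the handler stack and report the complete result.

Answer: [(([0, 0], 3), (0))]

Step-by-step:
tell(0) @ H2 ⇒ log+=0
emit(0) @ H0 ⇒ out+=0
H0 returns [0, 0]
H1 returns ([0, 0], 3)
H2 returns (([0, 0], 3), (0))
H3 returns [(([0, 0], 3), (0))]
= [(([0, 0], 3), (0))]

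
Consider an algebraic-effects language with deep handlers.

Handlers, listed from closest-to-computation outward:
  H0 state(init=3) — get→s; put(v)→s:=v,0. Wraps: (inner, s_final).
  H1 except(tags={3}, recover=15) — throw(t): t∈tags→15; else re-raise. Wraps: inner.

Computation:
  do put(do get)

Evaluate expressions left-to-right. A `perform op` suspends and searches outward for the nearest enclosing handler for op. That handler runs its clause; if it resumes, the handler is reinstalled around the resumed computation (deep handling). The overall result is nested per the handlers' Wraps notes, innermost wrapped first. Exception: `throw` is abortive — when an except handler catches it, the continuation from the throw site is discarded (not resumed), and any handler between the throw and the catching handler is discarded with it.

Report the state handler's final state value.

Answer: 3

Evaluation trace:
get @ H0 ⇒ 3
put(3) @ H0 ⇒ s:=3
H0 returns (0, 3)
H1 returns (0, 3)
= (0, 3)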